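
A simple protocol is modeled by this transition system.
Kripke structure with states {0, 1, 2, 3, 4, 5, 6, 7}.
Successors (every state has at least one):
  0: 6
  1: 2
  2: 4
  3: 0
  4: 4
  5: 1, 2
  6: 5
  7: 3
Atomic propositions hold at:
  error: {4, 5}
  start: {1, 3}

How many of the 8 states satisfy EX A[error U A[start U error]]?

A[start U error]: least fixpoint, start Z0 = Sat(error) = {4, 5}, add states in Sat(start) with every successor in Z. Already a fixed point.
Sat(A[start U error]) = {4, 5}
A[error U A[start U error]]: least fixpoint, start Z0 = Sat(A[start U error]) = {4, 5}, add states in Sat(error) with every successor in Z. Already a fixed point.
Sat(A[error U A[start U error]]) = {4, 5}
Sat(EX A[error U A[start U error]]) = {s : some successor in {4, 5}} = {2, 4, 6}
|Sat(EX A[error U A[start U error]])| = |{2, 4, 6}| = 3.

3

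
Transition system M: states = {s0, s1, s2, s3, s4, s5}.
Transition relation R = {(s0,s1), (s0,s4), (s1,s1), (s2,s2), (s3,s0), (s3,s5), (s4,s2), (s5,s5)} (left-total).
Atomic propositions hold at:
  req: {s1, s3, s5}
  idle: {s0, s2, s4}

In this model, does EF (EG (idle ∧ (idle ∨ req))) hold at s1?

No

Sat(idle ∨ req) = {s0, s1, s2, s3, s4, s5}
Sat(idle ∧ (idle ∨ req)) = {s0, s2, s4}
EG (idle ∧ (idle ∨ req)): greatest fixpoint, start Z0 = {s0, s2, s4}, keep only states in Sat with some successor in Z. Already a fixed point.
Sat(EG (idle ∧ (idle ∨ req))) = {s0, s2, s4}
EF (EG (idle ∧ (idle ∨ req))): least fixpoint, start Z0 = {s0, s2, s4}, add states with some successor in Z. Z1 = {s0, s2, s3, s4}; fixed.
Sat(EF (EG (idle ∧ (idle ∨ req)))) = {s0, s2, s3, s4}
s1 ∉ Sat(EF (EG (idle ∧ (idle ∨ req)))) = {s0, s2, s3, s4}, so the formula does not hold at s1.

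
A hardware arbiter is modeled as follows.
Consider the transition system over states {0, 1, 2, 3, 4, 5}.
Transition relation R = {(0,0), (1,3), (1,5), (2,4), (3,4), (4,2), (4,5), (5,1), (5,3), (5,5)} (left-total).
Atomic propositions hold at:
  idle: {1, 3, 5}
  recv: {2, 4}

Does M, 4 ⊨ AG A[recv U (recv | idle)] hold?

Sat(recv | idle) = {1, 2, 3, 4, 5}
A[recv U (recv | idle)]: least fixpoint, start Z0 = Sat((recv | idle)) = {1, 2, 3, 4, 5}, add states in Sat(recv) with every successor in Z. Already a fixed point.
Sat(A[recv U (recv | idle)]) = {1, 2, 3, 4, 5}
AG A[recv U (recv | idle)]: greatest fixpoint, start Z0 = {1, 2, 3, 4, 5}, keep only states in Sat with every successor in Z. Already a fixed point.
Sat(AG A[recv U (recv | idle)]) = {1, 2, 3, 4, 5}
4 ∈ Sat(AG A[recv U (recv | idle)]) = {1, 2, 3, 4, 5}, so the formula holds at 4.

Yes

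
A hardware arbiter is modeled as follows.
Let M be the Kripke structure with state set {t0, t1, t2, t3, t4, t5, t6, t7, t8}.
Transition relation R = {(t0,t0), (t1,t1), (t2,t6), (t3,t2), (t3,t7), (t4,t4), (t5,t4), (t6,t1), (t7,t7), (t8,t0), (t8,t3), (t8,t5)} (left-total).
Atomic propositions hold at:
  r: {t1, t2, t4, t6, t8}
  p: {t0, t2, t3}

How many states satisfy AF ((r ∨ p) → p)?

Sat(r ∨ p) = {t0, t1, t2, t3, t4, t6, t8}
Sat((r ∨ p) → p) = {t0, t2, t3, t5, t7}
AF ((r ∨ p) → p): least fixpoint, start Z0 = {t0, t2, t3, t5, t7}, add states with every successor in Z. Z1 = {t0, t2, t3, t5, t7, t8}; fixed.
Sat(AF ((r ∨ p) → p)) = {t0, t2, t3, t5, t7, t8}
|Sat(AF ((r ∨ p) → p))| = |{t0, t2, t3, t5, t7, t8}| = 6.

6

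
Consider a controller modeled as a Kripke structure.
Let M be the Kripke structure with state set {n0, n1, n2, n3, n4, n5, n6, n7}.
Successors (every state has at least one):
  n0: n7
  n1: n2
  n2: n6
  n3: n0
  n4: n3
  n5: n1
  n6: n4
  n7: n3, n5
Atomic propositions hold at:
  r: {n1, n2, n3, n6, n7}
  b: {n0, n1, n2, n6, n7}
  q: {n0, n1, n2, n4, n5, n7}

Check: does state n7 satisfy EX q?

Yes

Sat(EX q) = {s : some successor in {n0, n1, n2, n4, n5, n7}} = {n0, n1, n3, n5, n6, n7}
n7 ∈ Sat(EX q) = {n0, n1, n3, n5, n6, n7}, so the formula holds at n7.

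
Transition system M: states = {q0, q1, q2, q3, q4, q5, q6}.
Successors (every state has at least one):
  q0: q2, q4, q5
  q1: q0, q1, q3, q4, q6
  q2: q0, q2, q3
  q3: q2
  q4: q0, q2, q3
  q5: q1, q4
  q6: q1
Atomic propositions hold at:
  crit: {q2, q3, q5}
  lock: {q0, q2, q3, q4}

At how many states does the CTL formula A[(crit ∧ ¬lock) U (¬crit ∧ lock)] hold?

2

Sat(¬lock) = {q1, q5, q6}
Sat(crit ∧ ¬lock) = {q5}
Sat(¬crit) = {q0, q1, q4, q6}
Sat(¬crit ∧ lock) = {q0, q4}
A[(crit ∧ ¬lock) U (¬crit ∧ lock)]: least fixpoint, start Z0 = Sat((¬crit ∧ lock)) = {q0, q4}, add states in Sat(crit ∧ ¬lock) with every successor in Z. Already a fixed point.
Sat(A[(crit ∧ ¬lock) U (¬crit ∧ lock)]) = {q0, q4}
|Sat(A[(crit ∧ ¬lock) U (¬crit ∧ lock)])| = |{q0, q4}| = 2.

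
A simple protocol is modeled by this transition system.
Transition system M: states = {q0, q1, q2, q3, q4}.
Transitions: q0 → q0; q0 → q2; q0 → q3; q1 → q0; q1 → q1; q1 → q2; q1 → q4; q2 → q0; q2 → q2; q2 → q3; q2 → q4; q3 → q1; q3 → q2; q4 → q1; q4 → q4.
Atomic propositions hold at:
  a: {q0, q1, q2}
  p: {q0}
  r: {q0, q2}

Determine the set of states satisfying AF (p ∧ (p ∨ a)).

Sat(p ∨ a) = {q0, q1, q2}
Sat(p ∧ (p ∨ a)) = {q0}
AF (p ∧ (p ∨ a)): least fixpoint, start Z0 = {q0}, add states with every successor in Z. Already a fixed point.
Sat(AF (p ∧ (p ∨ a))) = {q0}

{q0}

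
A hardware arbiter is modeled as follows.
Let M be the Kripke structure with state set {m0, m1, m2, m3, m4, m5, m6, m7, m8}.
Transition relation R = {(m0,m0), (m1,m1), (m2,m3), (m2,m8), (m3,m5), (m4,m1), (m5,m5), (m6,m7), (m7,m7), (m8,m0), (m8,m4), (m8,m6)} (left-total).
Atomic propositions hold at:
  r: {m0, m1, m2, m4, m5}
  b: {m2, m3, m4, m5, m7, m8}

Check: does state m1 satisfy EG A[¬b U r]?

Yes

Sat(¬b) = {m0, m1, m6}
A[¬b U r]: least fixpoint, start Z0 = Sat(r) = {m0, m1, m2, m4, m5}, add states in Sat(¬b) with every successor in Z. Already a fixed point.
Sat(A[¬b U r]) = {m0, m1, m2, m4, m5}
EG A[¬b U r]: greatest fixpoint, start Z0 = {m0, m1, m2, m4, m5}, keep only states in Sat with some successor in Z. Z1 = {m0, m1, m4, m5}; fixed.
Sat(EG A[¬b U r]) = {m0, m1, m4, m5}
m1 ∈ Sat(EG A[¬b U r]) = {m0, m1, m4, m5}, so the formula holds at m1.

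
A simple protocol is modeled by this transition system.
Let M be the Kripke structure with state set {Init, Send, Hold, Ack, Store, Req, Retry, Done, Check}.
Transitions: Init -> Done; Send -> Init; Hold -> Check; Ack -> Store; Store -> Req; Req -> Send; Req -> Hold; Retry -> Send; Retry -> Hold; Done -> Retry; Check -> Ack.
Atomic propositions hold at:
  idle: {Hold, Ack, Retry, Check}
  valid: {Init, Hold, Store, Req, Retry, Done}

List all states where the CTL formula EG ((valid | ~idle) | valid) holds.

Sat(~idle) = {Init, Send, Store, Req, Done}
Sat(valid | ~idle) = {Init, Send, Hold, Store, Req, Retry, Done}
Sat((valid | ~idle) | valid) = {Init, Send, Hold, Store, Req, Retry, Done}
EG ((valid | ~idle) | valid): greatest fixpoint, start Z0 = {Init, Send, Hold, Store, Req, Retry, Done}, keep only states in Sat with some successor in Z. Z1 = {Init, Send, Store, Req, Retry, Done}; fixed.
Sat(EG ((valid | ~idle) | valid)) = {Init, Send, Store, Req, Retry, Done}

{Init, Send, Store, Req, Retry, Done}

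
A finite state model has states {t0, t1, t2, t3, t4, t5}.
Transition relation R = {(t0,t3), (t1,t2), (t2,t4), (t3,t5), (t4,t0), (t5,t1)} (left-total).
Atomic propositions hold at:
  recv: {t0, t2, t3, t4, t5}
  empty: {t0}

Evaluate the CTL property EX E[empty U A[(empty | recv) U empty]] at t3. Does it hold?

Sat(empty | recv) = {t0, t2, t3, t4, t5}
A[(empty | recv) U empty]: least fixpoint, start Z0 = Sat(empty) = {t0}, add states in Sat(empty | recv) with every successor in Z. Z1 = {t0, t4}; Z2 = {t0, t2, t4}; fixed.
Sat(A[(empty | recv) U empty]) = {t0, t2, t4}
E[empty U A[(empty | recv) U empty]]: least fixpoint, start Z0 = Sat(A[(empty | recv) U empty]) = {t0, t2, t4}, add states in Sat(empty) with some successor in Z. Already a fixed point.
Sat(E[empty U A[(empty | recv) U empty]]) = {t0, t2, t4}
Sat(EX E[empty U A[(empty | recv) U empty]]) = {s : some successor in {t0, t2, t4}} = {t1, t2, t4}
t3 ∉ Sat(EX E[empty U A[(empty | recv) U empty]]) = {t1, t2, t4}, so the formula does not hold at t3.

No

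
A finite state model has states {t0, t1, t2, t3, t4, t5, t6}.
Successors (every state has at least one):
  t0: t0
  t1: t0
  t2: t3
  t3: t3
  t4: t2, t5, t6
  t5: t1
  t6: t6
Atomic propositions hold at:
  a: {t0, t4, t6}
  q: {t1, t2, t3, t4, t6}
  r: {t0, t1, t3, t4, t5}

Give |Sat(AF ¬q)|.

3

Sat(¬q) = {t0, t5}
AF ¬q: least fixpoint, start Z0 = {t0, t5}, add states with every successor in Z. Z1 = {t0, t1, t5}; fixed.
Sat(AF ¬q) = {t0, t1, t5}
|Sat(AF ¬q)| = |{t0, t1, t5}| = 3.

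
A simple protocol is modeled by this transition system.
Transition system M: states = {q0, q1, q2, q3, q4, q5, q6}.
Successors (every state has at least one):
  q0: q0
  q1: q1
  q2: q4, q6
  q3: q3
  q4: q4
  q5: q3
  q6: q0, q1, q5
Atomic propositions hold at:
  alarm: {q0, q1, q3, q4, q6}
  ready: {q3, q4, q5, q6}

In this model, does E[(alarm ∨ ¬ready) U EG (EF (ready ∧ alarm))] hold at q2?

Sat(¬ready) = {q0, q1, q2}
Sat(alarm ∨ ¬ready) = {q0, q1, q2, q3, q4, q6}
Sat(ready ∧ alarm) = {q3, q4, q6}
EF (ready ∧ alarm): least fixpoint, start Z0 = {q3, q4, q6}, add states with some successor in Z. Z1 = {q2, q3, q4, q5, q6}; fixed.
Sat(EF (ready ∧ alarm)) = {q2, q3, q4, q5, q6}
EG (EF (ready ∧ alarm)): greatest fixpoint, start Z0 = {q2, q3, q4, q5, q6}, keep only states in Sat with some successor in Z. Already a fixed point.
Sat(EG (EF (ready ∧ alarm))) = {q2, q3, q4, q5, q6}
E[(alarm ∨ ¬ready) U EG (EF (ready ∧ alarm))]: least fixpoint, start Z0 = Sat(EG (EF (ready ∧ alarm))) = {q2, q3, q4, q5, q6}, add states in Sat(alarm ∨ ¬ready) with some successor in Z. Already a fixed point.
Sat(E[(alarm ∨ ¬ready) U EG (EF (ready ∧ alarm))]) = {q2, q3, q4, q5, q6}
q2 ∈ Sat(E[(alarm ∨ ¬ready) U EG (EF (ready ∧ alarm))]) = {q2, q3, q4, q5, q6}, so the formula holds at q2.

Yes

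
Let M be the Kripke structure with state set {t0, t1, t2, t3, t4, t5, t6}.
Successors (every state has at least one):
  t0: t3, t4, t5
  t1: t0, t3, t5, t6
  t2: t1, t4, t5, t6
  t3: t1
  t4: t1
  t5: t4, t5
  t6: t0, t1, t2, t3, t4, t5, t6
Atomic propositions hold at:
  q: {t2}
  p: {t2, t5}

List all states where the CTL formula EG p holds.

EG p: greatest fixpoint, start Z0 = {t2, t5}, keep only states in Sat with some successor in Z. Already a fixed point.
Sat(EG p) = {t2, t5}

{t2, t5}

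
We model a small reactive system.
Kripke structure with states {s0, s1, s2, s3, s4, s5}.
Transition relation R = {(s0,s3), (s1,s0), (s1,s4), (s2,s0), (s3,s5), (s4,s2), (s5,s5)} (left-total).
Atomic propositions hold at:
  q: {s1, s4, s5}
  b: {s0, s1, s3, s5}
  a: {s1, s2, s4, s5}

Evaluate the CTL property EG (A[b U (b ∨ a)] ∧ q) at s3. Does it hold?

Sat(b ∨ a) = {s0, s1, s2, s3, s4, s5}
A[b U (b ∨ a)]: least fixpoint, start Z0 = Sat((b ∨ a)) = {s0, s1, s2, s3, s4, s5}, add states in Sat(b) with every successor in Z. Already a fixed point.
Sat(A[b U (b ∨ a)]) = {s0, s1, s2, s3, s4, s5}
Sat(A[b U (b ∨ a)] ∧ q) = {s1, s4, s5}
EG (A[b U (b ∨ a)] ∧ q): greatest fixpoint, start Z0 = {s1, s4, s5}, keep only states in Sat with some successor in Z. Z1 = {s1, s5}; Z2 = {s5}; fixed.
Sat(EG (A[b U (b ∨ a)] ∧ q)) = {s5}
s3 ∉ Sat(EG (A[b U (b ∨ a)] ∧ q)) = {s5}, so the formula does not hold at s3.

No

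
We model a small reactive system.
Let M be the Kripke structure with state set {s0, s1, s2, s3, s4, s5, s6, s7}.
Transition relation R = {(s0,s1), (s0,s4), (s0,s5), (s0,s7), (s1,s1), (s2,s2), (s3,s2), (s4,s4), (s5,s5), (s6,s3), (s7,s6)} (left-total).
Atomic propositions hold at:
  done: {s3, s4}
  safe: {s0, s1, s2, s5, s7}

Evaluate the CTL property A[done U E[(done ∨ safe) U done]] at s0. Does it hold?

Sat(done ∨ safe) = {s0, s1, s2, s3, s4, s5, s7}
E[(done ∨ safe) U done]: least fixpoint, start Z0 = Sat(done) = {s3, s4}, add states in Sat(done ∨ safe) with some successor in Z. Z1 = {s0, s3, s4}; fixed.
Sat(E[(done ∨ safe) U done]) = {s0, s3, s4}
A[done U E[(done ∨ safe) U done]]: least fixpoint, start Z0 = Sat(E[(done ∨ safe) U done]) = {s0, s3, s4}, add states in Sat(done) with every successor in Z. Already a fixed point.
Sat(A[done U E[(done ∨ safe) U done]]) = {s0, s3, s4}
s0 ∈ Sat(A[done U E[(done ∨ safe) U done]]) = {s0, s3, s4}, so the formula holds at s0.

Yes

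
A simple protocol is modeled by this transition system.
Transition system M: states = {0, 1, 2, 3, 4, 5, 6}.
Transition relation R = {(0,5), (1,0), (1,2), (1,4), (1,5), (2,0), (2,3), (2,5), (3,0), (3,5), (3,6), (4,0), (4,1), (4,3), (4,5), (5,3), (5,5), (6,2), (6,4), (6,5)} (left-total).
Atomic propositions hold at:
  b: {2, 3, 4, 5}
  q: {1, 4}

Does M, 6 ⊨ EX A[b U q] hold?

Yes

A[b U q]: least fixpoint, start Z0 = Sat(q) = {1, 4}, add states in Sat(b) with every successor in Z. Already a fixed point.
Sat(A[b U q]) = {1, 4}
Sat(EX A[b U q]) = {s : some successor in {1, 4}} = {1, 4, 6}
6 ∈ Sat(EX A[b U q]) = {1, 4, 6}, so the formula holds at 6.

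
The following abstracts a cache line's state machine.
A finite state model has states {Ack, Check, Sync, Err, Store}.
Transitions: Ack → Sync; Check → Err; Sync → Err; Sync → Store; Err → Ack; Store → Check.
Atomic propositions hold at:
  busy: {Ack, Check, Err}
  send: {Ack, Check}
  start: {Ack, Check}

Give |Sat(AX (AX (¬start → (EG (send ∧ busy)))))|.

Sat(¬start) = {Sync, Err, Store}
Sat(send ∧ busy) = {Ack, Check}
EG (send ∧ busy): greatest fixpoint, start Z0 = {Ack, Check}, keep only states in Sat with some successor in Z. Z1 = ∅; fixed.
Sat(EG (send ∧ busy)) = ∅
Sat(¬start → (EG (send ∧ busy))) = {Ack, Check}
Sat(AX (¬start → (EG (send ∧ busy)))) = {s : every successor in {Ack, Check}} = {Err, Store}
Sat(AX (AX (¬start → (EG (send ∧ busy))))) = {s : every successor in {Err, Store}} = {Check, Sync}
|Sat(AX (AX (¬start → (EG (send ∧ busy)))))| = |{Check, Sync}| = 2.

2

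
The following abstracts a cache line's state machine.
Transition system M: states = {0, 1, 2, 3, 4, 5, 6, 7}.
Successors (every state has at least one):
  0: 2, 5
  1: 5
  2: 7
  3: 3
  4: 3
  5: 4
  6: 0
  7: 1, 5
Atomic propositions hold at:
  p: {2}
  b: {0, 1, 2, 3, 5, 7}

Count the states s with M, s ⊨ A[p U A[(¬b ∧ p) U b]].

Sat(¬b) = {4, 6}
Sat(¬b ∧ p) = ∅
A[(¬b ∧ p) U b]: least fixpoint, start Z0 = Sat(b) = {0, 1, 2, 3, 5, 7}, add states in Sat(¬b ∧ p) with every successor in Z. Already a fixed point.
Sat(A[(¬b ∧ p) U b]) = {0, 1, 2, 3, 5, 7}
A[p U A[(¬b ∧ p) U b]]: least fixpoint, start Z0 = Sat(A[(¬b ∧ p) U b]) = {0, 1, 2, 3, 5, 7}, add states in Sat(p) with every successor in Z. Already a fixed point.
Sat(A[p U A[(¬b ∧ p) U b]]) = {0, 1, 2, 3, 5, 7}
|Sat(A[p U A[(¬b ∧ p) U b]])| = |{0, 1, 2, 3, 5, 7}| = 6.

6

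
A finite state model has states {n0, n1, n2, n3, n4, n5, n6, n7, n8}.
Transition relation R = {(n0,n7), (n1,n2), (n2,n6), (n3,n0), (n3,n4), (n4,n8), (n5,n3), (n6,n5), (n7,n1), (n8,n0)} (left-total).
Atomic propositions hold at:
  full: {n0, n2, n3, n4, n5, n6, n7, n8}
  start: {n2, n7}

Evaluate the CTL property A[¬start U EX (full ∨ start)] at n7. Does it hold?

Sat(¬start) = {n0, n1, n3, n4, n5, n6, n8}
Sat(full ∨ start) = {n0, n2, n3, n4, n5, n6, n7, n8}
Sat(EX (full ∨ start)) = {s : some successor in {n0, n2, n3, n4, n5, n6, n7, n8}} = {n0, n1, n2, n3, n4, n5, n6, n8}
A[¬start U EX (full ∨ start)]: least fixpoint, start Z0 = Sat(EX (full ∨ start)) = {n0, n1, n2, n3, n4, n5, n6, n8}, add states in Sat(¬start) with every successor in Z. Already a fixed point.
Sat(A[¬start U EX (full ∨ start)]) = {n0, n1, n2, n3, n4, n5, n6, n8}
n7 ∉ Sat(A[¬start U EX (full ∨ start)]) = {n0, n1, n2, n3, n4, n5, n6, n8}, so the formula does not hold at n7.

No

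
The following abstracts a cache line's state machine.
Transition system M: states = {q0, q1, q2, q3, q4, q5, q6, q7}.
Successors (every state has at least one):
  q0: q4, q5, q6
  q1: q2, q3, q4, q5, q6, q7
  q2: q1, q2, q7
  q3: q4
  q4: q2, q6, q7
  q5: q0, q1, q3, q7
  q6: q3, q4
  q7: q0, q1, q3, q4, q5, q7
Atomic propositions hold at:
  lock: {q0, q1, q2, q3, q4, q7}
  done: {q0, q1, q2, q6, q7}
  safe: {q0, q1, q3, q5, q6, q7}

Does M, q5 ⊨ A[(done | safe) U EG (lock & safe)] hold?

No

Sat(done | safe) = {q0, q1, q2, q3, q5, q6, q7}
Sat(lock & safe) = {q0, q1, q3, q7}
EG (lock & safe): greatest fixpoint, start Z0 = {q0, q1, q3, q7}, keep only states in Sat with some successor in Z. Z1 = {q1, q7}; fixed.
Sat(EG (lock & safe)) = {q1, q7}
A[(done | safe) U EG (lock & safe)]: least fixpoint, start Z0 = Sat(EG (lock & safe)) = {q1, q7}, add states in Sat(done | safe) with every successor in Z. Already a fixed point.
Sat(A[(done | safe) U EG (lock & safe)]) = {q1, q7}
q5 ∉ Sat(A[(done | safe) U EG (lock & safe)]) = {q1, q7}, so the formula does not hold at q5.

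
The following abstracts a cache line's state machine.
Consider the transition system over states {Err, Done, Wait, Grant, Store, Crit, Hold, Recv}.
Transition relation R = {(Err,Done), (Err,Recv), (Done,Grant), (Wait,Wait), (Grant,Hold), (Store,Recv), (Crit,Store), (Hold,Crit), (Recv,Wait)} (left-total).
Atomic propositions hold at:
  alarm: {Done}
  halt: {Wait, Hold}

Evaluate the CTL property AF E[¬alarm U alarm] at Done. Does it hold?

Sat(¬alarm) = {Err, Wait, Grant, Store, Crit, Hold, Recv}
E[¬alarm U alarm]: least fixpoint, start Z0 = Sat(alarm) = {Done}, add states in Sat(¬alarm) with some successor in Z. Z1 = {Err, Done}; fixed.
Sat(E[¬alarm U alarm]) = {Err, Done}
AF E[¬alarm U alarm]: least fixpoint, start Z0 = {Err, Done}, add states with every successor in Z. Already a fixed point.
Sat(AF E[¬alarm U alarm]) = {Err, Done}
Done ∈ Sat(AF E[¬alarm U alarm]) = {Err, Done}, so the formula holds at Done.

Yes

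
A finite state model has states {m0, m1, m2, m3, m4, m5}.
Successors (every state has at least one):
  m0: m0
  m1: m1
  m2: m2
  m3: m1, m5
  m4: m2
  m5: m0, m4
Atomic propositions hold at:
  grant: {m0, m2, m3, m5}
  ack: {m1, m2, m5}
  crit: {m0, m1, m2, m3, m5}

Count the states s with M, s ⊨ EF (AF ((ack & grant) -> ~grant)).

5

Sat(ack & grant) = {m2, m5}
Sat(~grant) = {m1, m4}
Sat((ack & grant) -> ~grant) = {m0, m1, m3, m4}
AF ((ack & grant) -> ~grant): least fixpoint, start Z0 = {m0, m1, m3, m4}, add states with every successor in Z. Z1 = {m0, m1, m3, m4, m5}; fixed.
Sat(AF ((ack & grant) -> ~grant)) = {m0, m1, m3, m4, m5}
EF (AF ((ack & grant) -> ~grant)): least fixpoint, start Z0 = {m0, m1, m3, m4, m5}, add states with some successor in Z. Already a fixed point.
Sat(EF (AF ((ack & grant) -> ~grant))) = {m0, m1, m3, m4, m5}
|Sat(EF (AF ((ack & grant) -> ~grant)))| = |{m0, m1, m3, m4, m5}| = 5.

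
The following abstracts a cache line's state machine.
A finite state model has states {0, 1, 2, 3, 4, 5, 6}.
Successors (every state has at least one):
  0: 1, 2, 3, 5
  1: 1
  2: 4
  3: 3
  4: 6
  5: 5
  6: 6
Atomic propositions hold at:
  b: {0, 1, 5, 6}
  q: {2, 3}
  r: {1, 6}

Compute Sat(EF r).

{0, 1, 2, 4, 6}

EF r: least fixpoint, start Z0 = {1, 6}, add states with some successor in Z. Z1 = {0, 1, 4, 6}; Z2 = {0, 1, 2, 4, 6}; fixed.
Sat(EF r) = {0, 1, 2, 4, 6}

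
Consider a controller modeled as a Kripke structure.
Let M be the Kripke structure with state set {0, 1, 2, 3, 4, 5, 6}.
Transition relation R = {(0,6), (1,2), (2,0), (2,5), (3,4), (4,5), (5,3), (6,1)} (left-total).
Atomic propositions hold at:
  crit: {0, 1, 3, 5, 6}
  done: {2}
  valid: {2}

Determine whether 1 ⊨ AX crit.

Sat(AX crit) = {s : every successor in {0, 1, 3, 5, 6}} = {0, 2, 4, 5, 6}
1 ∉ Sat(AX crit) = {0, 2, 4, 5, 6}, so the formula does not hold at 1.

No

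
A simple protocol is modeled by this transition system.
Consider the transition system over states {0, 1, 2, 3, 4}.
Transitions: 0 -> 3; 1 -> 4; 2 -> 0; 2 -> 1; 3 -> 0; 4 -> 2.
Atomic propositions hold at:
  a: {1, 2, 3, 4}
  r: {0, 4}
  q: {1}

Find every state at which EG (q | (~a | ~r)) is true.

{0, 2, 3}

Sat(~a) = {0}
Sat(~r) = {1, 2, 3}
Sat(~a | ~r) = {0, 1, 2, 3}
Sat(q | (~a | ~r)) = {0, 1, 2, 3}
EG (q | (~a | ~r)): greatest fixpoint, start Z0 = {0, 1, 2, 3}, keep only states in Sat with some successor in Z. Z1 = {0, 2, 3}; fixed.
Sat(EG (q | (~a | ~r))) = {0, 2, 3}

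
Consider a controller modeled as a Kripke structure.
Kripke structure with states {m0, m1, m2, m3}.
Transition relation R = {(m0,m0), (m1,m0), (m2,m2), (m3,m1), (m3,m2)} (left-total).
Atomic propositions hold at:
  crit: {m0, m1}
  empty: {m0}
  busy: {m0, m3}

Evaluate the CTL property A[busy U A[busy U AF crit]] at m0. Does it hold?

Yes

AF crit: least fixpoint, start Z0 = {m0, m1}, add states with every successor in Z. Already a fixed point.
Sat(AF crit) = {m0, m1}
A[busy U AF crit]: least fixpoint, start Z0 = Sat(AF crit) = {m0, m1}, add states in Sat(busy) with every successor in Z. Already a fixed point.
Sat(A[busy U AF crit]) = {m0, m1}
A[busy U A[busy U AF crit]]: least fixpoint, start Z0 = Sat(A[busy U AF crit]) = {m0, m1}, add states in Sat(busy) with every successor in Z. Already a fixed point.
Sat(A[busy U A[busy U AF crit]]) = {m0, m1}
m0 ∈ Sat(A[busy U A[busy U AF crit]]) = {m0, m1}, so the formula holds at m0.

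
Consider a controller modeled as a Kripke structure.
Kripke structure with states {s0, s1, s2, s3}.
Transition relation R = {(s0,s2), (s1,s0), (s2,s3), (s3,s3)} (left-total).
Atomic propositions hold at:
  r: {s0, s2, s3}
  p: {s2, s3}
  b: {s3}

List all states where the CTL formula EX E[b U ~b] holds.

{s0, s1}

Sat(~b) = {s0, s1, s2}
E[b U ~b]: least fixpoint, start Z0 = Sat(~b) = {s0, s1, s2}, add states in Sat(b) with some successor in Z. Already a fixed point.
Sat(E[b U ~b]) = {s0, s1, s2}
Sat(EX E[b U ~b]) = {s : some successor in {s0, s1, s2}} = {s0, s1}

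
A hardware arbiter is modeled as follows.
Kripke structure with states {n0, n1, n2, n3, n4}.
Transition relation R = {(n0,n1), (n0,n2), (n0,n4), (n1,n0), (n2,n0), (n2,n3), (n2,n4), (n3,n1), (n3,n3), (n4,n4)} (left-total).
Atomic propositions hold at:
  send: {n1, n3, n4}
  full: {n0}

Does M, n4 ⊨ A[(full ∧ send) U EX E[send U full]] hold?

Sat(full ∧ send) = ∅
E[send U full]: least fixpoint, start Z0 = Sat(full) = {n0}, add states in Sat(send) with some successor in Z. Z1 = {n0, n1}; Z2 = {n0, n1, n3}; fixed.
Sat(E[send U full]) = {n0, n1, n3}
Sat(EX E[send U full]) = {s : some successor in {n0, n1, n3}} = {n0, n1, n2, n3}
A[(full ∧ send) U EX E[send U full]]: least fixpoint, start Z0 = Sat(EX E[send U full]) = {n0, n1, n2, n3}, add states in Sat(full ∧ send) with every successor in Z. Already a fixed point.
Sat(A[(full ∧ send) U EX E[send U full]]) = {n0, n1, n2, n3}
n4 ∉ Sat(A[(full ∧ send) U EX E[send U full]]) = {n0, n1, n2, n3}, so the formula does not hold at n4.

No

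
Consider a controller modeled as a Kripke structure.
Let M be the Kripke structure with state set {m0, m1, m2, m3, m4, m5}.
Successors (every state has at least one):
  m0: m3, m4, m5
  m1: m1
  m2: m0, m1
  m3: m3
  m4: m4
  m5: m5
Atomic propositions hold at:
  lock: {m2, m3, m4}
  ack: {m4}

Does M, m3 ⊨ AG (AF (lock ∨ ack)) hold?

Sat(lock ∨ ack) = {m2, m3, m4}
AF (lock ∨ ack): least fixpoint, start Z0 = {m2, m3, m4}, add states with every successor in Z. Already a fixed point.
Sat(AF (lock ∨ ack)) = {m2, m3, m4}
AG (AF (lock ∨ ack)): greatest fixpoint, start Z0 = {m2, m3, m4}, keep only states in Sat with every successor in Z. Z1 = {m3, m4}; fixed.
Sat(AG (AF (lock ∨ ack))) = {m3, m4}
m3 ∈ Sat(AG (AF (lock ∨ ack))) = {m3, m4}, so the formula holds at m3.

Yes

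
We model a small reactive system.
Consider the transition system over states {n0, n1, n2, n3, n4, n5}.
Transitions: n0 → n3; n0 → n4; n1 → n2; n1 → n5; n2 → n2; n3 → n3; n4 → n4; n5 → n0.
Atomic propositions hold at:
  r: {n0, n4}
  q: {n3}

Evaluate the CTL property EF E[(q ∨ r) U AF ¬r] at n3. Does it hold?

Yes

Sat(q ∨ r) = {n0, n3, n4}
Sat(¬r) = {n1, n2, n3, n5}
AF ¬r: least fixpoint, start Z0 = {n1, n2, n3, n5}, add states with every successor in Z. Already a fixed point.
Sat(AF ¬r) = {n1, n2, n3, n5}
E[(q ∨ r) U AF ¬r]: least fixpoint, start Z0 = Sat(AF ¬r) = {n1, n2, n3, n5}, add states in Sat(q ∨ r) with some successor in Z. Z1 = {n0, n1, n2, n3, n5}; fixed.
Sat(E[(q ∨ r) U AF ¬r]) = {n0, n1, n2, n3, n5}
EF E[(q ∨ r) U AF ¬r]: least fixpoint, start Z0 = {n0, n1, n2, n3, n5}, add states with some successor in Z. Already a fixed point.
Sat(EF E[(q ∨ r) U AF ¬r]) = {n0, n1, n2, n3, n5}
n3 ∈ Sat(EF E[(q ∨ r) U AF ¬r]) = {n0, n1, n2, n3, n5}, so the formula holds at n3.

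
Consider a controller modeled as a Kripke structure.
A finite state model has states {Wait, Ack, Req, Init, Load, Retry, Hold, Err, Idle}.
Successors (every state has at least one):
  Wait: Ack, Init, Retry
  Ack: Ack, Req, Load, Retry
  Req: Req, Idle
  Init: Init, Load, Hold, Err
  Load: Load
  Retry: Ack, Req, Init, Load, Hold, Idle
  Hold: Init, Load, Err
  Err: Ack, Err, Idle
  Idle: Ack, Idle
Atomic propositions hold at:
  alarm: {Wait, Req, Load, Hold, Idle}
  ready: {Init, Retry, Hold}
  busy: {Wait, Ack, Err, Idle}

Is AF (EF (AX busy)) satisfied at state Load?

No

Sat(AX busy) = {s : every successor in {Wait, Ack, Err, Idle}} = {Err, Idle}
EF (AX busy): least fixpoint, start Z0 = {Err, Idle}, add states with some successor in Z. Z1 = {Req, Init, Retry, Hold, Err, Idle}; Z2 = {Wait, Ack, Req, Init, Retry, Hold, Err, Idle}; fixed.
Sat(EF (AX busy)) = {Wait, Ack, Req, Init, Retry, Hold, Err, Idle}
AF (EF (AX busy)): least fixpoint, start Z0 = {Wait, Ack, Req, Init, Retry, Hold, Err, Idle}, add states with every successor in Z. Already a fixed point.
Sat(AF (EF (AX busy))) = {Wait, Ack, Req, Init, Retry, Hold, Err, Idle}
Load ∉ Sat(AF (EF (AX busy))) = {Wait, Ack, Req, Init, Retry, Hold, Err, Idle}, so the formula does not hold at Load.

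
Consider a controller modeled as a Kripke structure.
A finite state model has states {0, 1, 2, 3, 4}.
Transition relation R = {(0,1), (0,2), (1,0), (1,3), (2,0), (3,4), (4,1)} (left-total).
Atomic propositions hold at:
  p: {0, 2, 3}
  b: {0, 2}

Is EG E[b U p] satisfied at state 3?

No

E[b U p]: least fixpoint, start Z0 = Sat(p) = {0, 2, 3}, add states in Sat(b) with some successor in Z. Already a fixed point.
Sat(E[b U p]) = {0, 2, 3}
EG E[b U p]: greatest fixpoint, start Z0 = {0, 2, 3}, keep only states in Sat with some successor in Z. Z1 = {0, 2}; fixed.
Sat(EG E[b U p]) = {0, 2}
3 ∉ Sat(EG E[b U p]) = {0, 2}, so the formula does not hold at 3.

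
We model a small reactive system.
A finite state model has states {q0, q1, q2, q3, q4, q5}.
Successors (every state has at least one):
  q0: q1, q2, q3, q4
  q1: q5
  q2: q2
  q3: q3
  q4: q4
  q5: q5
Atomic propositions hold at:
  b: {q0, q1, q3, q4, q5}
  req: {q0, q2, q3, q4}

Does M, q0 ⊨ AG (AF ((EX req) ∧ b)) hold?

No

Sat(EX req) = {s : some successor in {q0, q2, q3, q4}} = {q0, q2, q3, q4}
Sat((EX req) ∧ b) = {q0, q3, q4}
AF ((EX req) ∧ b): least fixpoint, start Z0 = {q0, q3, q4}, add states with every successor in Z. Already a fixed point.
Sat(AF ((EX req) ∧ b)) = {q0, q3, q4}
AG (AF ((EX req) ∧ b)): greatest fixpoint, start Z0 = {q0, q3, q4}, keep only states in Sat with every successor in Z. Z1 = {q3, q4}; fixed.
Sat(AG (AF ((EX req) ∧ b))) = {q3, q4}
q0 ∉ Sat(AG (AF ((EX req) ∧ b))) = {q3, q4}, so the formula does not hold at q0.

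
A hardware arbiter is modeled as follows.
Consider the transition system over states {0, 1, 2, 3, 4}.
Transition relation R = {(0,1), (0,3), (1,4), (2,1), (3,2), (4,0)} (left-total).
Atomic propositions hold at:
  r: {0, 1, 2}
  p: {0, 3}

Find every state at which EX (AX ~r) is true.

Sat(~r) = {3, 4}
Sat(AX ~r) = {s : every successor in {3, 4}} = {1}
Sat(EX (AX ~r)) = {s : some successor in {1}} = {0, 2}

{0, 2}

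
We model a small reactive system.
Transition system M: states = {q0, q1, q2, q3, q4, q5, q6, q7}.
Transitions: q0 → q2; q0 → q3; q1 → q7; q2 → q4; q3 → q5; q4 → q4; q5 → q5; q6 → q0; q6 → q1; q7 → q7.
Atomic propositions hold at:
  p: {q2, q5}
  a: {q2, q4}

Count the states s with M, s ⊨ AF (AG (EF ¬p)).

Sat(¬p) = {q0, q1, q3, q4, q6, q7}
EF ¬p: least fixpoint, start Z0 = {q0, q1, q3, q4, q6, q7}, add states with some successor in Z. Z1 = {q0, q1, q2, q3, q4, q6, q7}; fixed.
Sat(EF ¬p) = {q0, q1, q2, q3, q4, q6, q7}
AG (EF ¬p): greatest fixpoint, start Z0 = {q0, q1, q2, q3, q4, q6, q7}, keep only states in Sat with every successor in Z. Z1 = {q0, q1, q2, q4, q6, q7}; Z2 = {q1, q2, q4, q6, q7}; Z3 = {q1, q2, q4, q7}; fixed.
Sat(AG (EF ¬p)) = {q1, q2, q4, q7}
AF (AG (EF ¬p)): least fixpoint, start Z0 = {q1, q2, q4, q7}, add states with every successor in Z. Already a fixed point.
Sat(AF (AG (EF ¬p))) = {q1, q2, q4, q7}
|Sat(AF (AG (EF ¬p)))| = |{q1, q2, q4, q7}| = 4.

4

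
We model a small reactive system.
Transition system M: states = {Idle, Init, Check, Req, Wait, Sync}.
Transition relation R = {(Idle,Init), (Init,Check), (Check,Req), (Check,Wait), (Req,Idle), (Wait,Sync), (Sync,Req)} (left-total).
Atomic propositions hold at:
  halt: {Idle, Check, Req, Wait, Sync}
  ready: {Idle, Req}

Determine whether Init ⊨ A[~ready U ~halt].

Sat(~ready) = {Init, Check, Wait, Sync}
Sat(~halt) = {Init}
A[~ready U ~halt]: least fixpoint, start Z0 = Sat(~halt) = {Init}, add states in Sat(~ready) with every successor in Z. Already a fixed point.
Sat(A[~ready U ~halt]) = {Init}
Init ∈ Sat(A[~ready U ~halt]) = {Init}, so the formula holds at Init.

Yes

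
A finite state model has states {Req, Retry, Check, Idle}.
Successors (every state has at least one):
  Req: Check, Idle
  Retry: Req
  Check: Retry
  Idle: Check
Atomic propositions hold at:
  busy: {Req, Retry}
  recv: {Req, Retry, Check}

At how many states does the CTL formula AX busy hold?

Sat(AX busy) = {s : every successor in {Req, Retry}} = {Retry, Check}
|Sat(AX busy)| = |{Retry, Check}| = 2.

2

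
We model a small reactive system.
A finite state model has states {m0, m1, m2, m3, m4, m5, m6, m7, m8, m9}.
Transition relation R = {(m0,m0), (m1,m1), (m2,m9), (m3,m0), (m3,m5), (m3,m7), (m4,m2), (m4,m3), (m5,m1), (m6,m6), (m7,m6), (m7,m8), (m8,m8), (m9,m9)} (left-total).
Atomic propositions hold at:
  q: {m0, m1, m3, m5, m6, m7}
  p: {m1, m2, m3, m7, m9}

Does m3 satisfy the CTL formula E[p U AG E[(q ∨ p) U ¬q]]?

Yes

Sat(q ∨ p) = {m0, m1, m2, m3, m5, m6, m7, m9}
Sat(¬q) = {m2, m4, m8, m9}
E[(q ∨ p) U ¬q]: least fixpoint, start Z0 = Sat(¬q) = {m2, m4, m8, m9}, add states in Sat(q ∨ p) with some successor in Z. Z1 = {m2, m4, m7, m8, m9}; Z2 = {m2, m3, m4, m7, m8, m9}; fixed.
Sat(E[(q ∨ p) U ¬q]) = {m2, m3, m4, m7, m8, m9}
AG E[(q ∨ p) U ¬q]: greatest fixpoint, start Z0 = {m2, m3, m4, m7, m8, m9}, keep only states in Sat with every successor in Z. Z1 = {m2, m4, m8, m9}; Z2 = {m2, m8, m9}; fixed.
Sat(AG E[(q ∨ p) U ¬q]) = {m2, m8, m9}
E[p U AG E[(q ∨ p) U ¬q]]: least fixpoint, start Z0 = Sat(AG E[(q ∨ p) U ¬q]) = {m2, m8, m9}, add states in Sat(p) with some successor in Z. Z1 = {m2, m7, m8, m9}; Z2 = {m2, m3, m7, m8, m9}; fixed.
Sat(E[p U AG E[(q ∨ p) U ¬q]]) = {m2, m3, m7, m8, m9}
m3 ∈ Sat(E[p U AG E[(q ∨ p) U ¬q]]) = {m2, m3, m7, m8, m9}, so the formula holds at m3.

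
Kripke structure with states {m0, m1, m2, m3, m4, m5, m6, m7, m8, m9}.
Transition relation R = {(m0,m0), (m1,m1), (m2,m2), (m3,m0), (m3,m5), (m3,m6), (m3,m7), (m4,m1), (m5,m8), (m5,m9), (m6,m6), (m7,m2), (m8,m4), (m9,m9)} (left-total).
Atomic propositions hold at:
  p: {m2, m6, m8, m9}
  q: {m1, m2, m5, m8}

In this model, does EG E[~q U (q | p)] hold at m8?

Yes

Sat(~q) = {m0, m3, m4, m6, m7, m9}
Sat(q | p) = {m1, m2, m5, m6, m8, m9}
E[~q U (q | p)]: least fixpoint, start Z0 = Sat((q | p)) = {m1, m2, m5, m6, m8, m9}, add states in Sat(~q) with some successor in Z. Z1 = {m1, m2, m3, m4, m5, m6, m7, m8, m9}; fixed.
Sat(E[~q U (q | p)]) = {m1, m2, m3, m4, m5, m6, m7, m8, m9}
EG E[~q U (q | p)]: greatest fixpoint, start Z0 = {m1, m2, m3, m4, m5, m6, m7, m8, m9}, keep only states in Sat with some successor in Z. Already a fixed point.
Sat(EG E[~q U (q | p)]) = {m1, m2, m3, m4, m5, m6, m7, m8, m9}
m8 ∈ Sat(EG E[~q U (q | p)]) = {m1, m2, m3, m4, m5, m6, m7, m8, m9}, so the formula holds at m8.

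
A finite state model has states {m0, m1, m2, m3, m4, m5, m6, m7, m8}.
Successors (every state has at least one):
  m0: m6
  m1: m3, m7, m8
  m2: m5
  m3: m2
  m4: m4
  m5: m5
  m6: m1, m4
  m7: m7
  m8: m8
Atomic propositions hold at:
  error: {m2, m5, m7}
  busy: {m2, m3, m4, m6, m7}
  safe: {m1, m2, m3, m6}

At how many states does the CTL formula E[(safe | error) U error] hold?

6

Sat(safe | error) = {m1, m2, m3, m5, m6, m7}
E[(safe | error) U error]: least fixpoint, start Z0 = Sat(error) = {m2, m5, m7}, add states in Sat(safe | error) with some successor in Z. Z1 = {m1, m2, m3, m5, m7}; Z2 = {m1, m2, m3, m5, m6, m7}; fixed.
Sat(E[(safe | error) U error]) = {m1, m2, m3, m5, m6, m7}
|Sat(E[(safe | error) U error])| = |{m1, m2, m3, m5, m6, m7}| = 6.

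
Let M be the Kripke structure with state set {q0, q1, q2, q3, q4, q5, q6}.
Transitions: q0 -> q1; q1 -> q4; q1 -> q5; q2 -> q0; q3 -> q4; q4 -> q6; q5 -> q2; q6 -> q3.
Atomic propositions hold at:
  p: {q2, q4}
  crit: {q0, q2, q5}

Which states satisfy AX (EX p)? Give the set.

{q0, q6}

Sat(EX p) = {s : some successor in {q2, q4}} = {q1, q3, q5}
Sat(AX (EX p)) = {s : every successor in {q1, q3, q5}} = {q0, q6}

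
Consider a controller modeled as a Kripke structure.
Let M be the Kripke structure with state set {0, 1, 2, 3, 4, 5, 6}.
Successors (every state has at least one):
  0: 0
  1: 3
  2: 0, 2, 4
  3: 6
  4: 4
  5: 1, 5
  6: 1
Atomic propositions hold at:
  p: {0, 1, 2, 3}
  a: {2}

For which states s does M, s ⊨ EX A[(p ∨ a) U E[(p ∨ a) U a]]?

{2}

Sat(p ∨ a) = {0, 1, 2, 3}
E[(p ∨ a) U a]: least fixpoint, start Z0 = Sat(a) = {2}, add states in Sat(p ∨ a) with some successor in Z. Already a fixed point.
Sat(E[(p ∨ a) U a]) = {2}
A[(p ∨ a) U E[(p ∨ a) U a]]: least fixpoint, start Z0 = Sat(E[(p ∨ a) U a]) = {2}, add states in Sat(p ∨ a) with every successor in Z. Already a fixed point.
Sat(A[(p ∨ a) U E[(p ∨ a) U a]]) = {2}
Sat(EX A[(p ∨ a) U E[(p ∨ a) U a]]) = {s : some successor in {2}} = {2}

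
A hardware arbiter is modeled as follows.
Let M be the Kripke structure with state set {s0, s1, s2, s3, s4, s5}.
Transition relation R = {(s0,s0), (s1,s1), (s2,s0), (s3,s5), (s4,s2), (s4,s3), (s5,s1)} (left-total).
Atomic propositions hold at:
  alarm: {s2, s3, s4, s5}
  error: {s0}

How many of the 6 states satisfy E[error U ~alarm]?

Sat(~alarm) = {s0, s1}
E[error U ~alarm]: least fixpoint, start Z0 = Sat(~alarm) = {s0, s1}, add states in Sat(error) with some successor in Z. Already a fixed point.
Sat(E[error U ~alarm]) = {s0, s1}
|Sat(E[error U ~alarm])| = |{s0, s1}| = 2.

2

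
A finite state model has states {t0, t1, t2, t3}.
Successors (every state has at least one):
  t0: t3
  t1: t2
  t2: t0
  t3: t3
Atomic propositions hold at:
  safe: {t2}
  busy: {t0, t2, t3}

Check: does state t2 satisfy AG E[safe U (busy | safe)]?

Sat(busy | safe) = {t0, t2, t3}
E[safe U (busy | safe)]: least fixpoint, start Z0 = Sat((busy | safe)) = {t0, t2, t3}, add states in Sat(safe) with some successor in Z. Already a fixed point.
Sat(E[safe U (busy | safe)]) = {t0, t2, t3}
AG E[safe U (busy | safe)]: greatest fixpoint, start Z0 = {t0, t2, t3}, keep only states in Sat with every successor in Z. Already a fixed point.
Sat(AG E[safe U (busy | safe)]) = {t0, t2, t3}
t2 ∈ Sat(AG E[safe U (busy | safe)]) = {t0, t2, t3}, so the formula holds at t2.

Yes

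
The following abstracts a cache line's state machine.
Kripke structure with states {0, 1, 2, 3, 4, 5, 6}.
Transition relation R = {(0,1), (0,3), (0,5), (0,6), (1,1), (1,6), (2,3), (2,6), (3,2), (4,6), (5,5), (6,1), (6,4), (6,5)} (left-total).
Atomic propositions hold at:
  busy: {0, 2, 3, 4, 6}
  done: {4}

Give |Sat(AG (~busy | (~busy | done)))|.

1

Sat(~busy) = {1, 5}
Sat(~busy | done) = {1, 4, 5}
Sat(~busy | (~busy | done)) = {1, 4, 5}
AG (~busy | (~busy | done)): greatest fixpoint, start Z0 = {1, 4, 5}, keep only states in Sat with every successor in Z. Z1 = {5}; fixed.
Sat(AG (~busy | (~busy | done))) = {5}
|Sat(AG (~busy | (~busy | done)))| = |{5}| = 1.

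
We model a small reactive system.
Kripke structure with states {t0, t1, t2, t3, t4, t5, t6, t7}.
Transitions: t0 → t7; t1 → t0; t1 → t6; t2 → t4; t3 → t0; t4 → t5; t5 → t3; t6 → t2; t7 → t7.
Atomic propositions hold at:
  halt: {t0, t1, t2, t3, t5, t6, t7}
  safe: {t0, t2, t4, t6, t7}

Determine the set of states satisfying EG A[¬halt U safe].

Sat(¬halt) = {t4}
A[¬halt U safe]: least fixpoint, start Z0 = Sat(safe) = {t0, t2, t4, t6, t7}, add states in Sat(¬halt) with every successor in Z. Already a fixed point.
Sat(A[¬halt U safe]) = {t0, t2, t4, t6, t7}
EG A[¬halt U safe]: greatest fixpoint, start Z0 = {t0, t2, t4, t6, t7}, keep only states in Sat with some successor in Z. Z1 = {t0, t2, t6, t7}; Z2 = {t0, t6, t7}; Z3 = {t0, t7}; fixed.
Sat(EG A[¬halt U safe]) = {t0, t7}

{t0, t7}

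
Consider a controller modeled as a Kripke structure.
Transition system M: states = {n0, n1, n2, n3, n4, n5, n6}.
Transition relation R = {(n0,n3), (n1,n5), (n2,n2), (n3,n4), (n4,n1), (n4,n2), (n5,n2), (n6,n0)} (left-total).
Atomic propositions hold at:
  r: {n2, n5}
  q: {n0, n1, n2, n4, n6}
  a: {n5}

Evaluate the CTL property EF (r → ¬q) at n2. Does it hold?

Sat(¬q) = {n3, n5}
Sat(r → ¬q) = {n0, n1, n3, n4, n5, n6}
EF (r → ¬q): least fixpoint, start Z0 = {n0, n1, n3, n4, n5, n6}, add states with some successor in Z. Already a fixed point.
Sat(EF (r → ¬q)) = {n0, n1, n3, n4, n5, n6}
n2 ∉ Sat(EF (r → ¬q)) = {n0, n1, n3, n4, n5, n6}, so the formula does not hold at n2.

No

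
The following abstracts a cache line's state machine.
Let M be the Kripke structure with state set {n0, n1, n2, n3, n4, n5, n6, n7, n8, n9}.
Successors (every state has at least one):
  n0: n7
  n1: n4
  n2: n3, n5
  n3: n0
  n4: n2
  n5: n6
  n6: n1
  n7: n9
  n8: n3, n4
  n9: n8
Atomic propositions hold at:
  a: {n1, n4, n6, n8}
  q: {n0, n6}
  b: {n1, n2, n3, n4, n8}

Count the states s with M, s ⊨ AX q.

Sat(AX q) = {s : every successor in {n0, n6}} = {n3, n5}
|Sat(AX q)| = |{n3, n5}| = 2.

2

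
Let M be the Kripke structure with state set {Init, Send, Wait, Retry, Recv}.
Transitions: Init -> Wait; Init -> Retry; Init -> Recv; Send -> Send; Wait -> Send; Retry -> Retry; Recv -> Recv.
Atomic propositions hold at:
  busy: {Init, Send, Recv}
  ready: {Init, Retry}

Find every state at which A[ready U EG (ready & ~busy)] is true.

Sat(~busy) = {Wait, Retry}
Sat(ready & ~busy) = {Retry}
EG (ready & ~busy): greatest fixpoint, start Z0 = {Retry}, keep only states in Sat with some successor in Z. Already a fixed point.
Sat(EG (ready & ~busy)) = {Retry}
A[ready U EG (ready & ~busy)]: least fixpoint, start Z0 = Sat(EG (ready & ~busy)) = {Retry}, add states in Sat(ready) with every successor in Z. Already a fixed point.
Sat(A[ready U EG (ready & ~busy)]) = {Retry}

{Retry}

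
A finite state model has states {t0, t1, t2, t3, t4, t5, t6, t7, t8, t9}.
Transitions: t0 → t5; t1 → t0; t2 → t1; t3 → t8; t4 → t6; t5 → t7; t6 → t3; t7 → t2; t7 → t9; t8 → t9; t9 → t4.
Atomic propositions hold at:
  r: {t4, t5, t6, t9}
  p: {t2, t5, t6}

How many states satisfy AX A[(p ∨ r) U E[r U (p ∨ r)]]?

5

Sat(p ∨ r) = {t2, t4, t5, t6, t9}
E[r U (p ∨ r)]: least fixpoint, start Z0 = Sat((p ∨ r)) = {t2, t4, t5, t6, t9}, add states in Sat(r) with some successor in Z. Already a fixed point.
Sat(E[r U (p ∨ r)]) = {t2, t4, t5, t6, t9}
A[(p ∨ r) U E[r U (p ∨ r)]]: least fixpoint, start Z0 = Sat(E[r U (p ∨ r)]) = {t2, t4, t5, t6, t9}, add states in Sat(p ∨ r) with every successor in Z. Already a fixed point.
Sat(A[(p ∨ r) U E[r U (p ∨ r)]]) = {t2, t4, t5, t6, t9}
Sat(AX A[(p ∨ r) U E[r U (p ∨ r)]]) = {s : every successor in {t2, t4, t5, t6, t9}} = {t0, t4, t7, t8, t9}
|Sat(AX A[(p ∨ r) U E[r U (p ∨ r)]])| = |{t0, t4, t7, t8, t9}| = 5.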